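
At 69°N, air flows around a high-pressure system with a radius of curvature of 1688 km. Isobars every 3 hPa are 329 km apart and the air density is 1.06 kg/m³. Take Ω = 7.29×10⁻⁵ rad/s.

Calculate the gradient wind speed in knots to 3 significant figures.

12.6 knots

Coriolis parameter at 69°N:
f = 2Ω sin φ = 2 × 7.29×10⁻⁵ × sin 69° = 1.36×10⁻⁴ s⁻¹
Pressure gradient: |∂P/∂n| = 300 Pa / 329000 m = 9.12×10⁻⁴ Pa/m
Geostrophic speed: V_g = |∂P/∂n|/(fρ) = 9.12×10⁻⁴/(1.36×10⁻⁴ × 1.06) = 6.32 m/s
Around a high, pressure-gradient force acts outward with centrifugal, so Coriolis balances both:
fV = (1/ρ)|∂P/∂n| + V²/R  →  V² − fR·V + fR·V_g = 0
With fR = 1.36×10⁻⁴ × 1688×10³ m = 230 m/s:
V = [fR − √((fR)² − 4 fR V_g)]/2 = [230 − √(230² − 4×230×6.32)]/2 = 6.5 m/s
Supergeostrophic (V > V_g = 6.32 m/s), as expected around a high.
Converting: 6.5 m/s × 1.944 = 12.6 knots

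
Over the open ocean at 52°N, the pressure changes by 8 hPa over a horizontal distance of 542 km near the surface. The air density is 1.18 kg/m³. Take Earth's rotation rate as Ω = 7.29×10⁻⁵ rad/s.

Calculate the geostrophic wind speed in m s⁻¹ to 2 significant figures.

Coriolis parameter at 52°N:
f = 2Ω sin φ = 2 × 7.29×10⁻⁵ × sin 52° = 1.15×10⁻⁴ s⁻¹
Pressure gradient: |∂P/∂n| = 800 Pa / 542000 m = 1.48×10⁻³ Pa/m
Geostrophic balance (pressure-gradient force = Coriolis force):
V_g = (1/(fρ)) |∂P/∂n| = 1.48×10⁻³ / (1.15×10⁻⁴ × 1.18) = 10.9 m/s

11 m s⁻¹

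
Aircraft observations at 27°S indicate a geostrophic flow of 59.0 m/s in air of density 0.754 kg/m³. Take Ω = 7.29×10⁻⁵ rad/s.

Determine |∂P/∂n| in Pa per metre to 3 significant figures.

2.94×10⁻³ Pa/m

Coriolis parameter at 27°S:
f = 2Ω sin φ = 2 × 7.29×10⁻⁵ × sin 27° = 6.62×10⁻⁵ s⁻¹
Geostrophic balance rearranged: |∂P/∂n| = f ρ V_g
|∂P/∂n| = 6.62×10⁻⁵ × 0.754 × 59.0 = 2.94×10⁻³ Pa/m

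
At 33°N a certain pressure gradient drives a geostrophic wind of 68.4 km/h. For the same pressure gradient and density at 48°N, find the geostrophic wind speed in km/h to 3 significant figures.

With the same pressure gradient and density, V_g ∝ 1/f ∝ 1/sin φ.
V₂ = V₁ · sin φ₁ / sin φ₂ = 68.4 × sin 33° / sin 48°
V₂ = 68.4 × 0.5446/0.7431 = 50.1 km/h

50.1 km/h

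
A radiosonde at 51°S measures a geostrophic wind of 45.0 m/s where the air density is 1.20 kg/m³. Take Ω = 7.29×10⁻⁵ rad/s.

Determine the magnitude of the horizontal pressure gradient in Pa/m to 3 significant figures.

6.12×10⁻³ Pa/m

Coriolis parameter at 51°S:
f = 2Ω sin φ = 2 × 7.29×10⁻⁵ × sin 51° = 1.13×10⁻⁴ s⁻¹
Geostrophic balance rearranged: |∂P/∂n| = f ρ V_g
|∂P/∂n| = 1.13×10⁻⁴ × 1.20 × 45.0 = 6.12×10⁻³ Pa/m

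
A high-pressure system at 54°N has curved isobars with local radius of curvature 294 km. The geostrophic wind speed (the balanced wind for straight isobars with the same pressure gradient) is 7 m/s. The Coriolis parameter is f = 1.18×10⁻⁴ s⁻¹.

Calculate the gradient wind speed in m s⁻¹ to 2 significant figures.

9.7 m s⁻¹

Around a high, pressure-gradient force acts outward with centrifugal, so Coriolis balances both:
fV = (1/ρ)|∂P/∂n| + V²/R  →  V² − fR·V + fR·V_g = 0
With fR = 1.18×10⁻⁴ × 294×10³ m = 34.7 m/s:
V = [fR − √((fR)² − 4 fR V_g)]/2 = [34.7 − √(34.7² − 4×34.7×7)]/2 = 9.73 m/s
Supergeostrophic (V > V_g = 7 m/s), as expected around a high.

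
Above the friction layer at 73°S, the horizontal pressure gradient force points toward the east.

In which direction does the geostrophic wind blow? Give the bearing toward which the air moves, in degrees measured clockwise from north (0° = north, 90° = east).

The pressure-gradient force points toward the east (bearing 090°).
Geostrophic balance: in the Southern Hemisphere the Coriolis force deflects motion to the left, so the geostrophic wind blows 90° to the left of the pressure-gradient force (low pressure on the right).
Rotating 090° by 90° counterclockwise gives 000° — the wind blows toward the north.

000°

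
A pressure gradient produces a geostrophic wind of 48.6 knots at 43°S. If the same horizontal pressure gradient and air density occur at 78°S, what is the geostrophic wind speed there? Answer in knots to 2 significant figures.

34 knots

With the same pressure gradient and density, V_g ∝ 1/f ∝ 1/sin φ.
V₂ = V₁ · sin φ₁ / sin φ₂ = 48.6 × sin 43° / sin 78°
V₂ = 48.6 × 0.6820/0.9781 = 34 knots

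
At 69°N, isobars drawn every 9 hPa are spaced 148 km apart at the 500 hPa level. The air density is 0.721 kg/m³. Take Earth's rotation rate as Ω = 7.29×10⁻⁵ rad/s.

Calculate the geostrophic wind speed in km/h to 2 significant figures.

220 km/h

Coriolis parameter at 69°N:
f = 2Ω sin φ = 2 × 7.29×10⁻⁵ × sin 69° = 1.36×10⁻⁴ s⁻¹
Pressure gradient: |∂P/∂n| = 900 Pa / 148000 m = 6.08×10⁻³ Pa/m
Geostrophic balance (pressure-gradient force = Coriolis force):
V_g = (1/(fρ)) |∂P/∂n| = 6.08×10⁻³ / (1.36×10⁻⁴ × 0.721) = 62.0 m/s
Converting: 62.0 m/s × 3.6 = 220 km/h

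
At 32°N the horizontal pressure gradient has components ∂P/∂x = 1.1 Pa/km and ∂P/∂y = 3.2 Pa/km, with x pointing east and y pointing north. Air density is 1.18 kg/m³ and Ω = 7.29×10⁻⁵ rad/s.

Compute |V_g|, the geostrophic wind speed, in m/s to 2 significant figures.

37 m/s

Coriolis parameter at 32°N:
f = 2Ω sin φ = 2 × 7.29×10⁻⁵ × sin 32° = 7.73×10⁻⁵ s⁻¹
Component geostrophic relations (x east, y north):
u_g = −(1/(fρ)) ∂P/∂y,  v_g = (1/(fρ)) ∂P/∂x
u_g = −(3.2×10⁻³)/(7.73×10⁻⁵ × 1.18) = −35.1 m/s;  v_g = (1.1×10⁻³)/(7.73×10⁻⁵ × 1.18) = 12.1 m/s
|V_g| = √(u_g² + v_g²) = 37.1 m/s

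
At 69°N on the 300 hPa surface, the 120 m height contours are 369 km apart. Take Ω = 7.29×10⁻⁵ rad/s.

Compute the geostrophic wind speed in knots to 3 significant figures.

Coriolis parameter at 69°N:
f = 2Ω sin φ = 2 × 7.29×10⁻⁵ × sin 69° = 1.36×10⁻⁴ s⁻¹
Height gradient: |∂Z/∂n| = 120 m / 369000 m = 3.25×10⁻⁴
On a pressure surface, geostrophic balance gives V_g = (g/f)|∂Z/∂n|:
V_g = 9.81 × 3.25×10⁻⁴ / 1.36×10⁻⁴ = 23.4 m/s
Converting: 23.4 m/s × 1.944 = 45.6 knots

45.6 knots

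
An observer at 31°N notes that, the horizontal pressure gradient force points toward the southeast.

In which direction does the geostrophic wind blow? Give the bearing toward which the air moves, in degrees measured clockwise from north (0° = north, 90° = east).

225°

The pressure-gradient force points toward the southeast (bearing 135°).
Geostrophic balance: in the Northern Hemisphere the Coriolis force deflects motion to the right, so the geostrophic wind blows 90° to the right of the pressure-gradient force (low pressure on the left).
Rotating 135° by 90° clockwise gives 225° — the wind blows toward the southwest.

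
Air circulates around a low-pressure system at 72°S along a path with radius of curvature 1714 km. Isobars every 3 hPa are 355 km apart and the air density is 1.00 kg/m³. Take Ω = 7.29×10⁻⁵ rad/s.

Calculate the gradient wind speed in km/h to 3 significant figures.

21.4 km/h

Coriolis parameter at 72°S:
f = 2Ω sin φ = 2 × 7.29×10⁻⁵ × sin 72° = 1.39×10⁻⁴ s⁻¹
Pressure gradient: |∂P/∂n| = 300 Pa / 355000 m = 8.45×10⁻⁴ Pa/m
Geostrophic speed: V_g = |∂P/∂n|/(fρ) = 8.45×10⁻⁴/(1.39×10⁻⁴ × 1.00) = 6.09 m/s
Around a low, centrifugal force acts outward with Coriolis, so pressure-gradient force balances both:
(1/ρ)|∂P/∂n| = fV + V²/R  →  V² + fR·V − fR·V_g = 0
With fR = 1.39×10⁻⁴ × 1714×10³ m = 238 m/s:
V = [−fR + √((fR)² + 4 fR V_g)]/2 = [−238 + √(238² + 4×238×6.09)]/2 = 5.95 m/s
Subgeostrophic (V < V_g = 6.09 m/s), as expected around a low.
Converting: 5.95 m/s × 3.6 = 21.4 km/h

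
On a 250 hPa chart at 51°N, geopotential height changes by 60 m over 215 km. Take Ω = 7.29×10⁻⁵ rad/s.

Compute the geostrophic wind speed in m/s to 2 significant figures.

Coriolis parameter at 51°N:
f = 2Ω sin φ = 2 × 7.29×10⁻⁵ × sin 51° = 1.13×10⁻⁴ s⁻¹
Height gradient: |∂Z/∂n| = 60 m / 215000 m = 2.79×10⁻⁴
On a pressure surface, geostrophic balance gives V_g = (g/f)|∂Z/∂n|:
V_g = 9.81 × 2.79×10⁻⁴ / 1.13×10⁻⁴ = 24.2 m/s

24 m/s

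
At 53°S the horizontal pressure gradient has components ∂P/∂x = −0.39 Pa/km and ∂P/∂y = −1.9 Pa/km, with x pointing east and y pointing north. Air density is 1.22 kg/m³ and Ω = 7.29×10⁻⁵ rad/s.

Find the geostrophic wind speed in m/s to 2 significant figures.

14 m/s

Coriolis parameter at 53°S:
f = 2Ω sin φ = 2 × 7.29×10⁻⁵ × sin 53° = 1.16×10⁻⁴ s⁻¹
In the Southern Hemisphere f is negative: f = −1.16×10⁻⁴ s⁻¹.
Component geostrophic relations (x east, y north):
u_g = −(1/(fρ)) ∂P/∂y,  v_g = (1/(fρ)) ∂P/∂x
u_g = −(−1.9×10⁻³)/(−1.16×10⁻⁴ × 1.22) = −13.4 m/s;  v_g = (−0.39×10⁻³)/(−1.16×10⁻⁴ × 1.22) = 2.75 m/s
|V_g| = √(u_g² + v_g²) = 13.7 m/s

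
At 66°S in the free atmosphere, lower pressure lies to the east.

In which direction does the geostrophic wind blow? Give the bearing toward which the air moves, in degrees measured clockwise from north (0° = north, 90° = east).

000°

The pressure-gradient force points toward the east (bearing 090°).
Geostrophic balance: in the Southern Hemisphere the Coriolis force deflects motion to the left, so the geostrophic wind blows 90° to the left of the pressure-gradient force (low pressure on the right).
Rotating 090° by 90° counterclockwise gives 000° — the wind blows toward the north.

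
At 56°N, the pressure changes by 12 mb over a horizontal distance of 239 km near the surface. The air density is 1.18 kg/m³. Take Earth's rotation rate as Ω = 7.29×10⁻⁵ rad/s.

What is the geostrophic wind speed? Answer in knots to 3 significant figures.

Coriolis parameter at 56°N:
f = 2Ω sin φ = 2 × 7.29×10⁻⁵ × sin 56° = 1.21×10⁻⁴ s⁻¹
Pressure gradient: |∂P/∂n| = 1200 Pa / 239000 m = 5.02×10⁻³ Pa/m
Geostrophic balance (pressure-gradient force = Coriolis force):
V_g = (1/(fρ)) |∂P/∂n| = 5.02×10⁻³ / (1.21×10⁻⁴ × 1.18) = 35.2 m/s
Converting: 35.2 m/s × 1.944 = 68.4 knots

68.4 knots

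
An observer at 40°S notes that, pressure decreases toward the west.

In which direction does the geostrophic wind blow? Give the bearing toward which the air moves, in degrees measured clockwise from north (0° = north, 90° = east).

180°

The pressure-gradient force points toward the west (bearing 270°).
Geostrophic balance: in the Southern Hemisphere the Coriolis force deflects motion to the left, so the geostrophic wind blows 90° to the left of the pressure-gradient force (low pressure on the right).
Rotating 270° by 90° counterclockwise gives 180° — the wind blows toward the south.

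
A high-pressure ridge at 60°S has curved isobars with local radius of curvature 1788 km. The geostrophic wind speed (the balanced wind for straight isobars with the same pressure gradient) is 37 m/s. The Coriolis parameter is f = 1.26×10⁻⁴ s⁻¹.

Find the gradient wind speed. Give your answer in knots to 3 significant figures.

Around a high, pressure-gradient force acts outward with centrifugal, so Coriolis balances both:
fV = (1/ρ)|∂P/∂n| + V²/R  →  V² − fR·V + fR·V_g = 0
With fR = 1.26×10⁻⁴ × 1788×10³ m = 225 m/s:
V = [fR − √((fR)² − 4 fR V_g)]/2 = [225 − √(225² − 4×225×37)]/2 = 46.7 m/s
Supergeostrophic (V > V_g = 37 m/s), as expected around a high.
Converting: 46.7 m/s × 1.944 = 90.7 knots

90.7 knots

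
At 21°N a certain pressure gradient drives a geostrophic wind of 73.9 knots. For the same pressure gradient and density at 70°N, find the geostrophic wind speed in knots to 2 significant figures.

28 knots

With the same pressure gradient and density, V_g ∝ 1/f ∝ 1/sin φ.
V₂ = V₁ · sin φ₁ / sin φ₂ = 73.9 × sin 21° / sin 70°
V₂ = 73.9 × 0.3584/0.9397 = 28 knots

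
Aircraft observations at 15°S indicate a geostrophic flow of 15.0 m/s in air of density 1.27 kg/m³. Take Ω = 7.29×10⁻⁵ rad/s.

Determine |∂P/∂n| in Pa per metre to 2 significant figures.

Coriolis parameter at 15°S:
f = 2Ω sin φ = 2 × 7.29×10⁻⁵ × sin 15° = 3.77×10⁻⁵ s⁻¹
Geostrophic balance rearranged: |∂P/∂n| = f ρ V_g
|∂P/∂n| = 3.77×10⁻⁵ × 1.27 × 15.0 = 7.19×10⁻⁴ Pa/m

7.2×10⁻⁴ Pa/m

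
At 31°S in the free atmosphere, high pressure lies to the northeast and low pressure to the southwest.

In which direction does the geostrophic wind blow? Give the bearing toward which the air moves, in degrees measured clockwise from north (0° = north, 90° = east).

The pressure-gradient force points toward the southwest (bearing 225°).
Geostrophic balance: in the Southern Hemisphere the Coriolis force deflects motion to the left, so the geostrophic wind blows 90° to the left of the pressure-gradient force (low pressure on the right).
Rotating 225° by 90° counterclockwise gives 135° — the wind blows toward the southeast.

135°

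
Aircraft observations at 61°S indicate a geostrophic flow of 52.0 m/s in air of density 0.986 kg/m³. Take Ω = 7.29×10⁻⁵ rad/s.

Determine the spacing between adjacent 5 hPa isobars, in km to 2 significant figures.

Coriolis parameter at 61°S:
f = 2Ω sin φ = 2 × 7.29×10⁻⁵ × sin 61° = 1.28×10⁻⁴ s⁻¹
Geostrophic balance rearranged: |∂P/∂n| = f ρ V_g
|∂P/∂n| = 1.28×10⁻⁴ × 0.986 × 52.0 = 6.54×10⁻³ Pa/m
Isobar spacing: Δn = ΔP/|∂P/∂n| = 500 Pa / 6.54×10⁻³ Pa/m = 76474 m ≈ 76 km

76 km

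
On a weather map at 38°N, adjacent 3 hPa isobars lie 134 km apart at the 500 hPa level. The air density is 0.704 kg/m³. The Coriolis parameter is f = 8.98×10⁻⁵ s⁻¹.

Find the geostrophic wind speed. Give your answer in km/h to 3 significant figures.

127 km/h

Pressure gradient: |∂P/∂n| = 300 Pa / 134000 m = 2.24×10⁻³ Pa/m
Geostrophic balance (pressure-gradient force = Coriolis force):
V_g = (1/(fρ)) |∂P/∂n| = 2.24×10⁻³ / (8.98×10⁻⁵ × 0.704) = 35.4 m/s
Converting: 35.4 m/s × 3.6 = 127 km/h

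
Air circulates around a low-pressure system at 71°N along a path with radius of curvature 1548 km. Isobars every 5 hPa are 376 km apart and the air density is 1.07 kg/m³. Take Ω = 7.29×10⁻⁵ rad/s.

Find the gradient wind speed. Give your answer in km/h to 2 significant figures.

31 km/h

Coriolis parameter at 71°N:
f = 2Ω sin φ = 2 × 7.29×10⁻⁵ × sin 71° = 1.38×10⁻⁴ s⁻¹
Pressure gradient: |∂P/∂n| = 500 Pa / 376000 m = 1.33×10⁻³ Pa/m
Geostrophic speed: V_g = |∂P/∂n|/(fρ) = 1.33×10⁻³/(1.38×10⁻⁴ × 1.07) = 9.02 m/s
Around a low, centrifugal force acts outward with Coriolis, so pressure-gradient force balances both:
(1/ρ)|∂P/∂n| = fV + V²/R  →  V² + fR·V − fR·V_g = 0
With fR = 1.38×10⁻⁴ × 1548×10³ m = 213 m/s:
V = [−fR + √((fR)² + 4 fR V_g)]/2 = [−213 + √(213² + 4×213×9.02)]/2 = 8.66 m/s
Subgeostrophic (V < V_g = 9.02 m/s), as expected around a low.
Converting: 8.66 m/s × 3.6 = 31 km/h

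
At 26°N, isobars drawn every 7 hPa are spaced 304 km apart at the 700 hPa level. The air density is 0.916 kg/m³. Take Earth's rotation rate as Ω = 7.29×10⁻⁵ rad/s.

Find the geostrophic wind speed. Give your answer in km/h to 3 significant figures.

142 km/h

Coriolis parameter at 26°N:
f = 2Ω sin φ = 2 × 7.29×10⁻⁵ × sin 26° = 6.39×10⁻⁵ s⁻¹
Pressure gradient: |∂P/∂n| = 700 Pa / 304000 m = 2.30×10⁻³ Pa/m
Geostrophic balance (pressure-gradient force = Coriolis force):
V_g = (1/(fρ)) |∂P/∂n| = 2.30×10⁻³ / (6.39×10⁻⁵ × 0.916) = 39.3 m/s
Converting: 39.3 m/s × 3.6 = 142 km/h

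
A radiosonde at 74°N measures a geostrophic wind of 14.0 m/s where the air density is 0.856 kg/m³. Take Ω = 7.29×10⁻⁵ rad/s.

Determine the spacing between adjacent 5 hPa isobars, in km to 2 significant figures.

300 km

Coriolis parameter at 74°N:
f = 2Ω sin φ = 2 × 7.29×10⁻⁵ × sin 74° = 1.40×10⁻⁴ s⁻¹
Geostrophic balance rearranged: |∂P/∂n| = f ρ V_g
|∂P/∂n| = 1.40×10⁻⁴ × 0.856 × 14.0 = 1.68×10⁻³ Pa/m
Isobar spacing: Δn = ΔP/|∂P/∂n| = 500 Pa / 1.68×10⁻³ Pa/m = 297693 m ≈ 300 km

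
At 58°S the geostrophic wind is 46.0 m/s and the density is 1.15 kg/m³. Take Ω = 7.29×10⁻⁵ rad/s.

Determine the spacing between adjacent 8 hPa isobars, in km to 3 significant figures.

Coriolis parameter at 58°S:
f = 2Ω sin φ = 2 × 7.29×10⁻⁵ × sin 58° = 1.24×10⁻⁴ s⁻¹
Geostrophic balance rearranged: |∂P/∂n| = f ρ V_g
|∂P/∂n| = 1.24×10⁻⁴ × 1.15 × 46.0 = 6.54×10⁻³ Pa/m
Isobar spacing: Δn = ΔP/|∂P/∂n| = 800 Pa / 6.54×10⁻³ Pa/m = 122308 m ≈ 122 km

122 km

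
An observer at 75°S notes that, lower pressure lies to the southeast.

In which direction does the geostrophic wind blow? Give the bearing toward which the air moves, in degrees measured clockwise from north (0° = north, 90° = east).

045°

The pressure-gradient force points toward the southeast (bearing 135°).
Geostrophic balance: in the Southern Hemisphere the Coriolis force deflects motion to the left, so the geostrophic wind blows 90° to the left of the pressure-gradient force (low pressure on the right).
Rotating 135° by 90° counterclockwise gives 045° — the wind blows toward the northeast.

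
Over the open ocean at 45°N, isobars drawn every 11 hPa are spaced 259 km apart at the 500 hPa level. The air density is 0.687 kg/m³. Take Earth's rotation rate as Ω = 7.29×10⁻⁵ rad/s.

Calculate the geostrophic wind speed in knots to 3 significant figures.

Coriolis parameter at 45°N:
f = 2Ω sin φ = 2 × 7.29×10⁻⁵ × sin 45° = 1.03×10⁻⁴ s⁻¹
Pressure gradient: |∂P/∂n| = 1100 Pa / 259000 m = 4.25×10⁻³ Pa/m
Geostrophic balance (pressure-gradient force = Coriolis force):
V_g = (1/(fρ)) |∂P/∂n| = 4.25×10⁻³ / (1.03×10⁻⁴ × 0.687) = 60.0 m/s
Converting: 60.0 m/s × 1.944 = 117 knots

117 knots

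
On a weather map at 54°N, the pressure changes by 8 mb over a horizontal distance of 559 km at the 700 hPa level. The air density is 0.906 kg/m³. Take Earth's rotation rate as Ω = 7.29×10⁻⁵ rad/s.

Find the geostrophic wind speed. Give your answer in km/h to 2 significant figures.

Coriolis parameter at 54°N:
f = 2Ω sin φ = 2 × 7.29×10⁻⁵ × sin 54° = 1.18×10⁻⁴ s⁻¹
Pressure gradient: |∂P/∂n| = 800 Pa / 559000 m = 1.43×10⁻³ Pa/m
Geostrophic balance (pressure-gradient force = Coriolis force):
V_g = (1/(fρ)) |∂P/∂n| = 1.43×10⁻³ / (1.18×10⁻⁴ × 0.906) = 13.4 m/s
Converting: 13.4 m/s × 3.6 = 48 km/h

48 km/h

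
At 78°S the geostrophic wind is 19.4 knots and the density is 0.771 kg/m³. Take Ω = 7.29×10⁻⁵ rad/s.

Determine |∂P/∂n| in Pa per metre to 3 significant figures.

1.10×10⁻³ Pa/m

Coriolis parameter at 78°S:
f = 2Ω sin φ = 2 × 7.29×10⁻⁵ × sin 78° = 1.43×10⁻⁴ s⁻¹
Wind speed in SI: 19.4 knots = 9.98 m/s
Geostrophic balance rearranged: |∂P/∂n| = f ρ V_g
|∂P/∂n| = 1.43×10⁻⁴ × 0.771 × 9.98 = 1.10×10⁻³ Pa/m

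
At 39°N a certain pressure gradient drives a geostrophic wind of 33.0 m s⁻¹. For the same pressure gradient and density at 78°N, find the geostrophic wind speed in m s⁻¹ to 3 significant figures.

With the same pressure gradient and density, V_g ∝ 1/f ∝ 1/sin φ.
V₂ = V₁ · sin φ₁ / sin φ₂ = 33.0 × sin 39° / sin 78°
V₂ = 33.0 × 0.6293/0.9781 = 21.2 m s⁻¹

21.2 m s⁻¹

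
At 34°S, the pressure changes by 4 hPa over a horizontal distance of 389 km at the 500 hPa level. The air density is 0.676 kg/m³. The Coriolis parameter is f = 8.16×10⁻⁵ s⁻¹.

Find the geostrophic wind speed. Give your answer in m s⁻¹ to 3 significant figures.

18.6 m s⁻¹

Pressure gradient: |∂P/∂n| = 400 Pa / 389000 m = 1.03×10⁻³ Pa/m
Geostrophic balance (pressure-gradient force = Coriolis force):
V_g = (1/(fρ)) |∂P/∂n| = 1.03×10⁻³ / (8.16×10⁻⁵ × 0.676) = 18.6 m/s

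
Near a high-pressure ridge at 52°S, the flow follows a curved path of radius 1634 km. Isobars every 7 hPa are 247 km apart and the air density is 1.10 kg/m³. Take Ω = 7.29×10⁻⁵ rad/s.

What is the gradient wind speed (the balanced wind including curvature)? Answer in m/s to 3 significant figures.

Coriolis parameter at 52°S:
f = 2Ω sin φ = 2 × 7.29×10⁻⁵ × sin 52° = 1.15×10⁻⁴ s⁻¹
Pressure gradient: |∂P/∂n| = 700 Pa / 247000 m = 2.83×10⁻³ Pa/m
Geostrophic speed: V_g = |∂P/∂n|/(fρ) = 2.83×10⁻³/(1.15×10⁻⁴ × 1.10) = 22.4 m/s
Around a high, pressure-gradient force acts outward with centrifugal, so Coriolis balances both:
fV = (1/ρ)|∂P/∂n| + V²/R  →  V² − fR·V + fR·V_g = 0
With fR = 1.15×10⁻⁴ × 1634×10³ m = 188 m/s:
V = [fR − √((fR)² − 4 fR V_g)]/2 = [188 − √(188² − 4×188×22.4)]/2 = 26 m/s
Supergeostrophic (V > V_g = 22.4 m/s), as expected around a high.

26.0 m/s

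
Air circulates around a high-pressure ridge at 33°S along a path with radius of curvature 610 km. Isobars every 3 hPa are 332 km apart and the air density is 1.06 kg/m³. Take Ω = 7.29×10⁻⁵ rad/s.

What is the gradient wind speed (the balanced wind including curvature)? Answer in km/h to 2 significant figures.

Coriolis parameter at 33°S:
f = 2Ω sin φ = 2 × 7.29×10⁻⁵ × sin 33° = 7.94×10⁻⁵ s⁻¹
Pressure gradient: |∂P/∂n| = 300 Pa / 332000 m = 9.04×10⁻⁴ Pa/m
Geostrophic speed: V_g = |∂P/∂n|/(fρ) = 9.04×10⁻⁴/(7.94×10⁻⁵ × 1.06) = 10.7 m/s
Around a high, pressure-gradient force acts outward with centrifugal, so Coriolis balances both:
fV = (1/ρ)|∂P/∂n| + V²/R  →  V² − fR·V + fR·V_g = 0
With fR = 7.94×10⁻⁵ × 610×10³ m = 48.4 m/s:
V = [fR − √((fR)² − 4 fR V_g)]/2 = [48.4 − √(48.4² − 4×48.4×10.7)]/2 = 16.1 m/s
Supergeostrophic (V > V_g = 10.7 m/s), as expected around a high.
Converting: 16.1 m/s × 3.6 = 58 km/h

58 km/h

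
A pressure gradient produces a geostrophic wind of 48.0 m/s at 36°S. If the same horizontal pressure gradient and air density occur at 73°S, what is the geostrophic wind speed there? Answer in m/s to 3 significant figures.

29.5 m/s

With the same pressure gradient and density, V_g ∝ 1/f ∝ 1/sin φ.
V₂ = V₁ · sin φ₁ / sin φ₂ = 48.0 × sin 36° / sin 73°
V₂ = 48.0 × 0.5878/0.9563 = 29.5 m/s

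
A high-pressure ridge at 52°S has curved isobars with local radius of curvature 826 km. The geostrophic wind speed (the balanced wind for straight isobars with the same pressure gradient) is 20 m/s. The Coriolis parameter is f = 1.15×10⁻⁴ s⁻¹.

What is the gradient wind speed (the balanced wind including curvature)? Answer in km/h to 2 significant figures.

Around a high, pressure-gradient force acts outward with centrifugal, so Coriolis balances both:
fV = (1/ρ)|∂P/∂n| + V²/R  →  V² − fR·V + fR·V_g = 0
With fR = 1.15×10⁻⁴ × 826×10³ m = 95.0 m/s:
V = [fR − √((fR)² − 4 fR V_g)]/2 = [95.0 − √(95.0² − 4×95.0×20)]/2 = 28.6 m/s
Supergeostrophic (V > V_g = 20 m/s), as expected around a high.
Converting: 28.6 m/s × 3.6 = 100 km/h

100 km/h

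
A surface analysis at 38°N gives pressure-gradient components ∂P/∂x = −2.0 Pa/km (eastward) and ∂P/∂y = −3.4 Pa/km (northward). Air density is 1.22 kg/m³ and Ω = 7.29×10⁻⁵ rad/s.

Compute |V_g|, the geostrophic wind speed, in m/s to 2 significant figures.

36 m/s

Coriolis parameter at 38°N:
f = 2Ω sin φ = 2 × 7.29×10⁻⁵ × sin 38° = 8.98×10⁻⁵ s⁻¹
Component geostrophic relations (x east, y north):
u_g = −(1/(fρ)) ∂P/∂y,  v_g = (1/(fρ)) ∂P/∂x
u_g = −(−3.4×10⁻³)/(8.98×10⁻⁵ × 1.22) = 31.0 m/s;  v_g = (−2.0×10⁻³)/(8.98×10⁻⁵ × 1.22) = −18.3 m/s
|V_g| = √(u_g² + v_g²) = 36.0 m/s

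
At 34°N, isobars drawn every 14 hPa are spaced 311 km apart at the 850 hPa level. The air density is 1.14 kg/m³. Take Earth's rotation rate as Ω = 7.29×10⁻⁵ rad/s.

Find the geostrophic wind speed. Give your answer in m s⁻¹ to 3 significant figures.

48.4 m s⁻¹

Coriolis parameter at 34°N:
f = 2Ω sin φ = 2 × 7.29×10⁻⁵ × sin 34° = 8.15×10⁻⁵ s⁻¹
Pressure gradient: |∂P/∂n| = 1400 Pa / 311000 m = 4.50×10⁻³ Pa/m
Geostrophic balance (pressure-gradient force = Coriolis force):
V_g = (1/(fρ)) |∂P/∂n| = 4.50×10⁻³ / (8.15×10⁻⁵ × 1.14) = 48.4 m/s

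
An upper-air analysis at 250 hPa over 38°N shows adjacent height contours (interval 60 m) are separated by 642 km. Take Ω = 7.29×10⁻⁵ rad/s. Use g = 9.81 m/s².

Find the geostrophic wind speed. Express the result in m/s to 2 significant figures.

10 m/s

Coriolis parameter at 38°N:
f = 2Ω sin φ = 2 × 7.29×10⁻⁵ × sin 38° = 8.98×10⁻⁵ s⁻¹
Height gradient: |∂Z/∂n| = 60 m / 642000 m = 9.35×10⁻⁵
On a pressure surface, geostrophic balance gives V_g = (g/f)|∂Z/∂n|:
V_g = 9.81 × 9.35×10⁻⁵ / 8.98×10⁻⁵ = 10.2 m/s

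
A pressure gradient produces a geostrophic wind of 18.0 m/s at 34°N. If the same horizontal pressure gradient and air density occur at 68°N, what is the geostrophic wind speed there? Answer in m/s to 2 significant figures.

With the same pressure gradient and density, V_g ∝ 1/f ∝ 1/sin φ.
V₂ = V₁ · sin φ₁ / sin φ₂ = 18.0 × sin 34° / sin 68°
V₂ = 18.0 × 0.5592/0.9272 = 11 m/s

11 m/s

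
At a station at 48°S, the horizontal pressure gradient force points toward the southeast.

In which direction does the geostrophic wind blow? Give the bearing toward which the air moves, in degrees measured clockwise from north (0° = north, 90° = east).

The pressure-gradient force points toward the southeast (bearing 135°).
Geostrophic balance: in the Southern Hemisphere the Coriolis force deflects motion to the left, so the geostrophic wind blows 90° to the left of the pressure-gradient force (low pressure on the right).
Rotating 135° by 90° counterclockwise gives 045° — the wind blows toward the northeast.

045°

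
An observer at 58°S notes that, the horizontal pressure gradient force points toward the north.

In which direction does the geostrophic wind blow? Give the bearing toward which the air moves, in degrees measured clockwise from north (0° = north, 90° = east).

The pressure-gradient force points toward the north (bearing 000°).
Geostrophic balance: in the Southern Hemisphere the Coriolis force deflects motion to the left, so the geostrophic wind blows 90° to the left of the pressure-gradient force (low pressure on the right).
Rotating 000° by 90° counterclockwise gives 270° — the wind blows toward the west.

270°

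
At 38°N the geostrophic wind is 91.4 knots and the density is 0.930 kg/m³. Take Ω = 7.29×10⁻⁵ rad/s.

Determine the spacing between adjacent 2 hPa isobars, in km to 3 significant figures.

51.0 km

Coriolis parameter at 38°N:
f = 2Ω sin φ = 2 × 7.29×10⁻⁵ × sin 38° = 8.98×10⁻⁵ s⁻¹
Wind speed in SI: 91.4 knots = 47.0 m/s
Geostrophic balance rearranged: |∂P/∂n| = f ρ V_g
|∂P/∂n| = 8.98×10⁻⁵ × 0.930 × 47.0 = 3.93×10⁻³ Pa/m
Isobar spacing: Δn = ΔP/|∂P/∂n| = 200 Pa / 3.93×10⁻³ Pa/m = 50952 m ≈ 51.0 km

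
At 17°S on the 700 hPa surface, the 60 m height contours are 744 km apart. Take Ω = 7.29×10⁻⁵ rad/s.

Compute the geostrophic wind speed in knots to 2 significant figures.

Coriolis parameter at 17°S:
f = 2Ω sin φ = 2 × 7.29×10⁻⁵ × sin 17° = 4.26×10⁻⁵ s⁻¹
Height gradient: |∂Z/∂n| = 60 m / 744000 m = 8.06×10⁻⁵
On a pressure surface, geostrophic balance gives V_g = (g/f)|∂Z/∂n|:
V_g = 9.81 × 8.06×10⁻⁵ / 4.26×10⁻⁵ = 18.6 m/s
Converting: 18.6 m/s × 1.944 = 36 knots

36 knots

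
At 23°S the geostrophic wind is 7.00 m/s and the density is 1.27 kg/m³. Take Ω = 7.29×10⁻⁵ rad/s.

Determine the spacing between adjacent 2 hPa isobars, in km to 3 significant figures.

Coriolis parameter at 23°S:
f = 2Ω sin φ = 2 × 7.29×10⁻⁵ × sin 23° = 5.70×10⁻⁵ s⁻¹
Geostrophic balance rearranged: |∂P/∂n| = f ρ V_g
|∂P/∂n| = 5.70×10⁻⁵ × 1.27 × 7.00 = 5.06×10⁻⁴ Pa/m
Isobar spacing: Δn = ΔP/|∂P/∂n| = 200 Pa / 5.06×10⁻⁴ Pa/m = 394905 m ≈ 395 km

395 km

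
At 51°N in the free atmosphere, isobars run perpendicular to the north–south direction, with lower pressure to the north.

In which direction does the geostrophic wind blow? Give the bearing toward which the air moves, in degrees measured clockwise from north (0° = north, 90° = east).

090°

The pressure-gradient force points toward the north (bearing 000°).
Geostrophic balance: in the Northern Hemisphere the Coriolis force deflects motion to the right, so the geostrophic wind blows 90° to the right of the pressure-gradient force (low pressure on the left).
Rotating 000° by 90° clockwise gives 090° — the wind blows toward the east.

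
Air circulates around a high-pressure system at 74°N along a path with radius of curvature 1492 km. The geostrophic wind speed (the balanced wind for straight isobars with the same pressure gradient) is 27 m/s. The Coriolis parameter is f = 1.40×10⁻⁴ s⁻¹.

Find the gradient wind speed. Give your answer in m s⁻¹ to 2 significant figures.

Around a high, pressure-gradient force acts outward with centrifugal, so Coriolis balances both:
fV = (1/ρ)|∂P/∂n| + V²/R  →  V² − fR·V + fR·V_g = 0
With fR = 1.40×10⁻⁴ × 1492×10³ m = 209 m/s:
V = [fR − √((fR)² − 4 fR V_g)]/2 = [209 − √(209² − 4×209×27)]/2 = 31.9 m/s
Supergeostrophic (V > V_g = 27 m/s), as expected around a high.

32 m s⁻¹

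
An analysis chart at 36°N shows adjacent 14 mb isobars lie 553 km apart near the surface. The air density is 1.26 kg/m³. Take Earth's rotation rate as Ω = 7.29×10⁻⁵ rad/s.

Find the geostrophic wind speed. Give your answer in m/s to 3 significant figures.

23.4 m/s

Coriolis parameter at 36°N:
f = 2Ω sin φ = 2 × 7.29×10⁻⁵ × sin 36° = 8.57×10⁻⁵ s⁻¹
Pressure gradient: |∂P/∂n| = 1400 Pa / 553000 m = 2.53×10⁻³ Pa/m
Geostrophic balance (pressure-gradient force = Coriolis force):
V_g = (1/(fρ)) |∂P/∂n| = 2.53×10⁻³ / (8.57×10⁻⁵ × 1.26) = 23.4 m/s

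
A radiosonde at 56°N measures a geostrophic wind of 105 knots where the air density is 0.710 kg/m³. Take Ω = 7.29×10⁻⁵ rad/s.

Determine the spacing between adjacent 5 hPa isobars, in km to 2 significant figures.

Coriolis parameter at 56°N:
f = 2Ω sin φ = 2 × 7.29×10⁻⁵ × sin 56° = 1.21×10⁻⁴ s⁻¹
Wind speed in SI: 105 knots = 54.0 m/s
Geostrophic balance rearranged: |∂P/∂n| = f ρ V_g
|∂P/∂n| = 1.21×10⁻⁴ × 0.710 × 54.0 = 4.64×10⁻³ Pa/m
Isobar spacing: Δn = ΔP/|∂P/∂n| = 500 Pa / 4.64×10⁻³ Pa/m = 107858 m ≈ 110 km

110 km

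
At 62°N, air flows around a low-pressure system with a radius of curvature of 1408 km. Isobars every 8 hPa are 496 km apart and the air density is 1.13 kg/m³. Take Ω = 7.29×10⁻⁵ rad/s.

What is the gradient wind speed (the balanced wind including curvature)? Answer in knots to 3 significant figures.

20.4 knots

Coriolis parameter at 62°N:
f = 2Ω sin φ = 2 × 7.29×10⁻⁵ × sin 62° = 1.29×10⁻⁴ s⁻¹
Pressure gradient: |∂P/∂n| = 800 Pa / 496000 m = 1.61×10⁻³ Pa/m
Geostrophic speed: V_g = |∂P/∂n|/(fρ) = 1.61×10⁻³/(1.29×10⁻⁴ × 1.13) = 11.1 m/s
Around a low, centrifugal force acts outward with Coriolis, so pressure-gradient force balances both:
(1/ρ)|∂P/∂n| = fV + V²/R  →  V² + fR·V − fR·V_g = 0
With fR = 1.29×10⁻⁴ × 1408×10³ m = 181 m/s:
V = [−fR + √((fR)² + 4 fR V_g)]/2 = [−181 + √(181² + 4×181×11.1)]/2 = 10.5 m/s
Subgeostrophic (V < V_g = 11.1 m/s), as expected around a low.
Converting: 10.5 m/s × 1.944 = 20.4 knots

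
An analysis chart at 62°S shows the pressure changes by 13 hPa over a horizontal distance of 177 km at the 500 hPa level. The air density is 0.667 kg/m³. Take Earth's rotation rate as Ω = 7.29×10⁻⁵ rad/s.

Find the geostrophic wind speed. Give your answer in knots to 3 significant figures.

Coriolis parameter at 62°S:
f = 2Ω sin φ = 2 × 7.29×10⁻⁵ × sin 62° = 1.29×10⁻⁴ s⁻¹
Pressure gradient: |∂P/∂n| = 1300 Pa / 177000 m = 7.34×10⁻³ Pa/m
Geostrophic balance (pressure-gradient force = Coriolis force):
V_g = (1/(fρ)) |∂P/∂n| = 7.34×10⁻³ / (1.29×10⁻⁴ × 0.667) = 85.5 m/s
Converting: 85.5 m/s × 1.944 = 166 knots

166 knots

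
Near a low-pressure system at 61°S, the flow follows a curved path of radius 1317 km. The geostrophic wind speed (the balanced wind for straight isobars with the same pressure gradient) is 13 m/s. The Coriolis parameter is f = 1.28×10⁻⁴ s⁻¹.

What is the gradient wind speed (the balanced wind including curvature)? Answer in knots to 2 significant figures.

Around a low, centrifugal force acts outward with Coriolis, so pressure-gradient force balances both:
(1/ρ)|∂P/∂n| = fV + V²/R  →  V² + fR·V − fR·V_g = 0
With fR = 1.28×10⁻⁴ × 1317×10³ m = 169 m/s:
V = [−fR + √((fR)² + 4 fR V_g)]/2 = [−169 + √(169² + 4×169×13)]/2 = 12.1 m/s
Subgeostrophic (V < V_g = 13 m/s), as expected around a low.
Converting: 12.1 m/s × 1.944 = 24 knots

24 knots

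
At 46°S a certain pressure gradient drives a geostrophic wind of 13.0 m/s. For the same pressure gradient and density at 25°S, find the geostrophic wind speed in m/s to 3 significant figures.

22.1 m/s

With the same pressure gradient and density, V_g ∝ 1/f ∝ 1/sin φ.
V₂ = V₁ · sin φ₁ / sin φ₂ = 13.0 × sin 46° / sin 25°
V₂ = 13.0 × 0.7193/0.4226 = 22.1 m/s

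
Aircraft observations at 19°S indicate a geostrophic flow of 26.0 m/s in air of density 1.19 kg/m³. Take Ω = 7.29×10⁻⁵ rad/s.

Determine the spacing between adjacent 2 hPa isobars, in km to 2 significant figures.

140 km

Coriolis parameter at 19°S:
f = 2Ω sin φ = 2 × 7.29×10⁻⁵ × sin 19° = 4.75×10⁻⁵ s⁻¹
Geostrophic balance rearranged: |∂P/∂n| = f ρ V_g
|∂P/∂n| = 4.75×10⁻⁵ × 1.19 × 26.0 = 1.47×10⁻³ Pa/m
Isobar spacing: Δn = ΔP/|∂P/∂n| = 200 Pa / 1.47×10⁻³ Pa/m = 136179 m ≈ 140 km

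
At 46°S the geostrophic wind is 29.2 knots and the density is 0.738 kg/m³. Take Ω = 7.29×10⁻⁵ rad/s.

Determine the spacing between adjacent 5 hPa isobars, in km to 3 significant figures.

430 km

Coriolis parameter at 46°S:
f = 2Ω sin φ = 2 × 7.29×10⁻⁵ × sin 46° = 1.05×10⁻⁴ s⁻¹
Wind speed in SI: 29.2 knots = 15.0 m/s
Geostrophic balance rearranged: |∂P/∂n| = f ρ V_g
|∂P/∂n| = 1.05×10⁻⁴ × 0.738 × 15.0 = 1.16×10⁻³ Pa/m
Isobar spacing: Δn = ΔP/|∂P/∂n| = 500 Pa / 1.16×10⁻³ Pa/m = 430032 m ≈ 430 km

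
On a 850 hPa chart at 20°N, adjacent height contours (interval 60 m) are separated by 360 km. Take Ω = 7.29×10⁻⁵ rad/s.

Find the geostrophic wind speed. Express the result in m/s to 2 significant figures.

Coriolis parameter at 20°N:
f = 2Ω sin φ = 2 × 7.29×10⁻⁵ × sin 20° = 4.99×10⁻⁵ s⁻¹
Height gradient: |∂Z/∂n| = 60 m / 360000 m = 1.67×10⁻⁴
On a pressure surface, geostrophic balance gives V_g = (g/f)|∂Z/∂n|:
V_g = 9.81 × 1.67×10⁻⁴ / 4.99×10⁻⁵ = 32.8 m/s

33 m/s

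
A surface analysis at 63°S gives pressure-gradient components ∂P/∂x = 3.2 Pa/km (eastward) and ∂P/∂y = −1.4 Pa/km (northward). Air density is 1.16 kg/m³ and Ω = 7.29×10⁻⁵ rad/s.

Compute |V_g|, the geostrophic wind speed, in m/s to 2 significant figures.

23 m/s

Coriolis parameter at 63°S:
f = 2Ω sin φ = 2 × 7.29×10⁻⁵ × sin 63° = 1.30×10⁻⁴ s⁻¹
In the Southern Hemisphere f is negative: f = −1.30×10⁻⁴ s⁻¹.
Component geostrophic relations (x east, y north):
u_g = −(1/(fρ)) ∂P/∂y,  v_g = (1/(fρ)) ∂P/∂x
u_g = −(−1.4×10⁻³)/(−1.30×10⁻⁴ × 1.16) = −9.29 m/s;  v_g = (3.2×10⁻³)/(−1.30×10⁻⁴ × 1.16) = −21.2 m/s
|V_g| = √(u_g² + v_g²) = 23.2 m/s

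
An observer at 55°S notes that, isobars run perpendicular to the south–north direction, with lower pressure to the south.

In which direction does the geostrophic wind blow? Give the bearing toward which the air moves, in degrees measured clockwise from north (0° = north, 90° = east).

090°

The pressure-gradient force points toward the south (bearing 180°).
Geostrophic balance: in the Southern Hemisphere the Coriolis force deflects motion to the left, so the geostrophic wind blows 90° to the left of the pressure-gradient force (low pressure on the right).
Rotating 180° by 90° counterclockwise gives 090° — the wind blows toward the east.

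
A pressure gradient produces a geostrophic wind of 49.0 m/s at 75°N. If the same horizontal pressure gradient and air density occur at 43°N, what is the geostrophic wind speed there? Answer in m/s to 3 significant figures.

With the same pressure gradient and density, V_g ∝ 1/f ∝ 1/sin φ.
V₂ = V₁ · sin φ₁ / sin φ₂ = 49.0 × sin 75° / sin 43°
V₂ = 49.0 × 0.9659/0.6820 = 69.4 m/s

69.4 m/s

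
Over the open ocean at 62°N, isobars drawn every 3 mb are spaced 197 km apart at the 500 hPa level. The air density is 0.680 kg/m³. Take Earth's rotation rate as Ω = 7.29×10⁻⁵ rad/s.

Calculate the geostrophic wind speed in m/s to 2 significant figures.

17 m/s

Coriolis parameter at 62°N:
f = 2Ω sin φ = 2 × 7.29×10⁻⁵ × sin 62° = 1.29×10⁻⁴ s⁻¹
Pressure gradient: |∂P/∂n| = 300 Pa / 197000 m = 1.52×10⁻³ Pa/m
Geostrophic balance (pressure-gradient force = Coriolis force):
V_g = (1/(fρ)) |∂P/∂n| = 1.52×10⁻³ / (1.29×10⁻⁴ × 0.680) = 17.4 m/s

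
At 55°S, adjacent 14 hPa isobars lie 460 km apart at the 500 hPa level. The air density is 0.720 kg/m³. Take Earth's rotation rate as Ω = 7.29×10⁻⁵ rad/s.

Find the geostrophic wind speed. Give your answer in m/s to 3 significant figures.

35.4 m/s

Coriolis parameter at 55°S:
f = 2Ω sin φ = 2 × 7.29×10⁻⁵ × sin 55° = 1.19×10⁻⁴ s⁻¹
Pressure gradient: |∂P/∂n| = 1400 Pa / 460000 m = 3.04×10⁻³ Pa/m
Geostrophic balance (pressure-gradient force = Coriolis force):
V_g = (1/(fρ)) |∂P/∂n| = 3.04×10⁻³ / (1.19×10⁻⁴ × 0.720) = 35.4 m/s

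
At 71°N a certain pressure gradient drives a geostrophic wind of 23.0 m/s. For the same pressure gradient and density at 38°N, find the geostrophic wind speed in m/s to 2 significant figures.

35 m/s

With the same pressure gradient and density, V_g ∝ 1/f ∝ 1/sin φ.
V₂ = V₁ · sin φ₁ / sin φ₂ = 23.0 × sin 71° / sin 38°
V₂ = 23.0 × 0.9455/0.6157 = 35 m/s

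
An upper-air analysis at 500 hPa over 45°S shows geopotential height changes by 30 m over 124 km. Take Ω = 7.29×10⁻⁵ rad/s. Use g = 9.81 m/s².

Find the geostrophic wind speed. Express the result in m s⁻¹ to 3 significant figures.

Coriolis parameter at 45°S:
f = 2Ω sin φ = 2 × 7.29×10⁻⁵ × sin 45° = 1.03×10⁻⁴ s⁻¹
Height gradient: |∂Z/∂n| = 30 m / 124000 m = 2.42×10⁻⁴
On a pressure surface, geostrophic balance gives V_g = (g/f)|∂Z/∂n|:
V_g = 9.81 × 2.42×10⁻⁴ / 1.03×10⁻⁴ = 23.0 m/s

23.0 m s⁻¹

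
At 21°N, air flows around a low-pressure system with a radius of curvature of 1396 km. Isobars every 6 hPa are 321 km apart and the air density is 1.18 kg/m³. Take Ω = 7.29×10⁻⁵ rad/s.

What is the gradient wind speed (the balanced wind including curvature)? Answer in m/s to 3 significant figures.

23.0 m/s

Coriolis parameter at 21°N:
f = 2Ω sin φ = 2 × 7.29×10⁻⁵ × sin 21° = 5.23×10⁻⁵ s⁻¹
Pressure gradient: |∂P/∂n| = 600 Pa / 321000 m = 1.87×10⁻³ Pa/m
Geostrophic speed: V_g = |∂P/∂n|/(fρ) = 1.87×10⁻³/(5.23×10⁻⁵ × 1.18) = 30.3 m/s
Around a low, centrifugal force acts outward with Coriolis, so pressure-gradient force balances both:
(1/ρ)|∂P/∂n| = fV + V²/R  →  V² + fR·V − fR·V_g = 0
With fR = 5.23×10⁻⁵ × 1396×10³ m = 72.9 m/s:
V = [−fR + √((fR)² + 4 fR V_g)]/2 = [−72.9 + √(72.9² + 4×72.9×30.3)]/2 = 23 m/s
Subgeostrophic (V < V_g = 30.3 m/s), as expected around a low.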